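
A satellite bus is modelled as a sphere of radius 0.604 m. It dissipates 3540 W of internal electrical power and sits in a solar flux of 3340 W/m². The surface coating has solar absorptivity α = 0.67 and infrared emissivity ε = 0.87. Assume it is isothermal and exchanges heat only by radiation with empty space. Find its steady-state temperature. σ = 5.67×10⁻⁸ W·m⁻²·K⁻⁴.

At steady state, absorbed solar power + internal power = radiated power.
Absorbed: α·S·A_cross = 0.67·3340·1.146 = 2565 W (cross-section πr²).
Total input = 2565 + 3540 = 6105 W.
Radiated: εσ·A_surf·T⁴ with A_surf = 4πr² = 4.584 m².
T⁴ = 6105/(0.87·5.67×10⁻⁸·4.584) = 2.699×10¹⁰ K⁴.

T ≈ 405 K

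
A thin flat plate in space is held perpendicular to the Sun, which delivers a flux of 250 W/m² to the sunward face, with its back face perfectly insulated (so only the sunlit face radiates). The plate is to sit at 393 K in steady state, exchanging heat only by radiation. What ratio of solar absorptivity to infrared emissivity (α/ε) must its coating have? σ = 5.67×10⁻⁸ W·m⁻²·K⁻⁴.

α/ε ≈ 5.41

Balance: αS·A = εσ·1A·T⁴ ⇒ α/ε = σT⁴/S.
α/ε = 5.67×10⁻⁸·(393)⁴/250 = 5.67×10⁻⁸·2.385×10¹⁰/250.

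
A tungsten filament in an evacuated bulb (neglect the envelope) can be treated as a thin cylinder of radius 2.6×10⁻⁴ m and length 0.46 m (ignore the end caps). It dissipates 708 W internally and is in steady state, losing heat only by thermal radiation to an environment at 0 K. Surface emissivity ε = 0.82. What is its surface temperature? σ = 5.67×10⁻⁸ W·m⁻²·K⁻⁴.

T ≈ 2120 K

Steady state: internal power = radiated power, P = εσA T⁴.
Radiating area A = 2πrL = 7.515×10⁻⁴ m².
T⁴ = P/(εσA) = 708/(0.82·5.67×10⁻⁸·7.515×10⁻⁴) = 2.026×10¹³ K⁴.
T = (2.026×10¹³)^(1/4).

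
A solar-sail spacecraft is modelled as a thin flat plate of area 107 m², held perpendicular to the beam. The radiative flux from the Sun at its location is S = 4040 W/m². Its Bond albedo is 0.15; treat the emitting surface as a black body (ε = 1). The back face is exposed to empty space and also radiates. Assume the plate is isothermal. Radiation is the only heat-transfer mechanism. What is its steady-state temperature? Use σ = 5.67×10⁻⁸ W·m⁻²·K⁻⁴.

At equilibrium, absorbed power = emitted power.
Absorbing cross-section = A = 107.0 m²; emitting surface = 2A = 214.0 m² (ratio 2).
(1−a)S·A_cross = εσ·A_surf·T⁴  ⇒  T⁴ = (1−a)S/(2σ).
T⁴ = 0.850·4040/(2·5.67×10⁻⁸) = 3.028×10¹⁰ K⁴.
T = (3.028×10¹⁰)^(1/4).

T ≈ 417 K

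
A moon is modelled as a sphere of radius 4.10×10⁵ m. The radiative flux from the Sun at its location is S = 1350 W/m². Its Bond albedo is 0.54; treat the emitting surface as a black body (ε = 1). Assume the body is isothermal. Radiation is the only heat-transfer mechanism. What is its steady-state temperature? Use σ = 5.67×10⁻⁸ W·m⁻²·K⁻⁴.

T ≈ 229 K

At equilibrium, absorbed power = emitted power.
Absorbing cross-section = πr² = 5.281×10¹¹ m²; emitting surface = 4πr² = 2.112×10¹² m² (ratio 4).
(1−a)S·A_cross = εσ·A_surf·T⁴  ⇒  T⁴ = (1−a)S/(4σ).
T⁴ = 0.460·1350/(4·5.67×10⁻⁸) = 2.738×10⁹ K⁴.
T = (2.738×10⁹)^(1/4).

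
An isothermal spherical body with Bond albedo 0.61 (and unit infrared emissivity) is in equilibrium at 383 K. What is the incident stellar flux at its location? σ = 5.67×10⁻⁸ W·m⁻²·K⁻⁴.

S ≈ 12500 W/m²

(1−a)S·πr² = σ·4πr²·T⁴ ⇒ S = 4σT⁴/(1−a).
S = 4·5.67×10⁻⁸·2.152×10¹⁰/0.390.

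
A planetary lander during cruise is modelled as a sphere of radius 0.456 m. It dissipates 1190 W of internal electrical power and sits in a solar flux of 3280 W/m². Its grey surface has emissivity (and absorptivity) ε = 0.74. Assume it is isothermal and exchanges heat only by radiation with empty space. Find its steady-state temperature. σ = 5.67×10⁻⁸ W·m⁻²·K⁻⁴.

T ≈ 399 K

At steady state, absorbed solar power + internal power = radiated power.
Absorbed: α·S·A_cross = 0.74·3280·0.6533 = 1586 W (cross-section πr²).
Total input = 1586 + 1190 = 2776 W.
Radiated: εσ·A_surf·T⁴ with A_surf = 4πr² = 2.613 m².
T⁴ = 2776/(0.74·5.67×10⁻⁸·2.613) = 2.532×10¹⁰ K⁴.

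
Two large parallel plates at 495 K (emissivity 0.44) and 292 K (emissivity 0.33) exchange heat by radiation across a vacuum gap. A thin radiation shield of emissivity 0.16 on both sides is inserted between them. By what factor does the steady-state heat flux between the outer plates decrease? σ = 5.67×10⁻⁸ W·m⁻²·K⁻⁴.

factor ≈ 3.67

Without shield: q₀ = σΔ(T⁴)/(1/ε₁+1/ε₂−1) with denominator 4.303.
With shield the two gaps are in series; the resistances add: (1/ε₁+1/ε_s−1)+(1/ε_s+1/ε₂−1) = 7.523+8.280 = 15.80.
Heat-flux ratio q₀/q = 15.80/4.303.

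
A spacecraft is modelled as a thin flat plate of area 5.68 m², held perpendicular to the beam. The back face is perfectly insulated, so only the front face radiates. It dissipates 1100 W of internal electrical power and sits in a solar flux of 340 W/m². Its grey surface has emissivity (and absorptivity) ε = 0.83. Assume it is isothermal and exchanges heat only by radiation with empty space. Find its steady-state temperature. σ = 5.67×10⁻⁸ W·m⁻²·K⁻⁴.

At steady state, absorbed solar power + internal power = radiated power.
Absorbed: α·S·A_cross = 0.83·340·5.680 = 1603 W (cross-section A).
Total input = 1603 + 1100 = 2703 W.
Radiated: εσ·A_surf·T⁴ with A_surf = A = 5.680 m².
T⁴ = 2703/(0.83·5.67×10⁻⁸·5.680) = 1.011×10¹⁰ K⁴.

T ≈ 317 K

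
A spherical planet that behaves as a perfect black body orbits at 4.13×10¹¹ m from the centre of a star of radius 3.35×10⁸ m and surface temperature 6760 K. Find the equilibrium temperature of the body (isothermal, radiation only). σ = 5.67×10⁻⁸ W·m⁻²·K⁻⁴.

The star's surface emits σT_*⁴; at distance d the flux is S = σT_*⁴(R_*/d)².
S = 5.67×10⁻⁸·(6760)⁴·(3.35×10⁸/4.13×10¹¹)² = 77.90 W/m².
For an isothermal sphere T⁴ = (1−a)S/(4σ) = 3.435×10⁸ K⁴.

T ≈ 136 K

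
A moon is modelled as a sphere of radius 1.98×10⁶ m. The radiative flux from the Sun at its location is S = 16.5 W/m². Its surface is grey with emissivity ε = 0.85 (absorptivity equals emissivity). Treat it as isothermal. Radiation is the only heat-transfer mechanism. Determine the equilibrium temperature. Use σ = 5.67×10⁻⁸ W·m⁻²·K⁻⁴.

At equilibrium, absorbed power = emitted power.
Absorbing cross-section = πr² = 1.232×10¹³ m²; emitting surface = 4πr² = 4.927×10¹³ m² (ratio 4).
εS·A_cross = εσ·A_surf·T⁴  ⇒  T⁴ = S/(4σ)   (ε cancels).
T⁴ = 16.5/(4·5.67×10⁻⁸) = 7.275×10⁷ K⁴.
T = (7.275×10⁷)^(1/4).

T ≈ 92.4 K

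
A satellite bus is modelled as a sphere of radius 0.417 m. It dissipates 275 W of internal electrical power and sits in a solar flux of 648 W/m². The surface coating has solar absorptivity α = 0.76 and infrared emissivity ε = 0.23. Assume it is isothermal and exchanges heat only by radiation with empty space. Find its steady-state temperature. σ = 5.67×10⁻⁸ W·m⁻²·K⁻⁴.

T ≈ 372 K

At steady state, absorbed solar power + internal power = radiated power.
Absorbed: α·S·A_cross = 0.76·648·0.5463 = 269.0 W (cross-section πr²).
Total input = 269.0 + 275 = 544.0 W.
Radiated: εσ·A_surf·T⁴ with A_surf = 4πr² = 2.185 m².
T⁴ = 544.0/(0.23·5.67×10⁻⁸·2.185) = 1.909×10¹⁰ K⁴.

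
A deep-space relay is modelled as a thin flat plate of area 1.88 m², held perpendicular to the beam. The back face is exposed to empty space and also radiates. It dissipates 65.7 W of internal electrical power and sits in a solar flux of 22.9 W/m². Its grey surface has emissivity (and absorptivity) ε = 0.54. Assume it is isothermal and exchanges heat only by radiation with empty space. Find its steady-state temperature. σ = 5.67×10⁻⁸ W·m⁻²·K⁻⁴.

T ≈ 167 K

At steady state, absorbed solar power + internal power = radiated power.
Absorbed: α·S·A_cross = 0.54·22.9·1.880 = 23.25 W (cross-section A).
Total input = 23.25 + 65.7 = 88.95 W.
Radiated: εσ·A_surf·T⁴ with A_surf = 2A = 3.760 m².
T⁴ = 88.95/(0.54·5.67×10⁻⁸·3.760) = 7.726×10⁸ K⁴.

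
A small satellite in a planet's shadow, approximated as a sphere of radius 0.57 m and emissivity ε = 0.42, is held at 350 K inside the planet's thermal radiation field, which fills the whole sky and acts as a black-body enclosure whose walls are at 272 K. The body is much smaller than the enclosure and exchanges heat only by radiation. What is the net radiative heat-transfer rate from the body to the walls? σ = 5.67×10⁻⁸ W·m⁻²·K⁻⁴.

For a small grey body in a large enclosure: P_net = εσA(T_body⁴ − T_wall⁴).
A = 4πr² = 4.083 m²; T_body⁴ − T_wall⁴ = 1.501×10¹⁰ − 5.474×10⁹ = 9.533×10⁹ K⁴.
|P_net| = 0.42·5.67×10⁻⁸·4.083·9.533×10⁹.

P_net ≈ 927 W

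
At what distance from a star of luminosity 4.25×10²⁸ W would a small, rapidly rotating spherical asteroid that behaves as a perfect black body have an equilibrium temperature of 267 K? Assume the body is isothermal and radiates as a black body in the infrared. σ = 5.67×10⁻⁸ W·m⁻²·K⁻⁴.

For an isothermal black-emitting sphere, (1−a)S·πr² = σ·4πr²·T⁴ ⇒ S = 4σT⁴/(1−a).
S = 4·5.67×10⁻⁸·(267)⁴/1.00 = 1153 W/m².
Flux falls as S = L/(4πd²), so d = √(L/(4πS)) = √(4.25×10²⁸/(4π·1153)).

d ≈ 1.71×10¹² m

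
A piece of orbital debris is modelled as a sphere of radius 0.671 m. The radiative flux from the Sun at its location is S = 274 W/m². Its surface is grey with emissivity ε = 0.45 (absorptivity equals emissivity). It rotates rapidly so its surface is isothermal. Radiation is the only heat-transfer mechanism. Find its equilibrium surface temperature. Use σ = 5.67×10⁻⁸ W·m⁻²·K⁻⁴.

T ≈ 186 K

At equilibrium, absorbed power = emitted power.
Absorbing cross-section = πr² = 1.414 m²; emitting surface = 4πr² = 5.658 m² (ratio 4).
εS·A_cross = εσ·A_surf·T⁴  ⇒  T⁴ = S/(4σ)   (ε cancels).
T⁴ = 274/(4·5.67×10⁻⁸) = 1.208×10⁹ K⁴.
T = (1.208×10⁹)^(1/4).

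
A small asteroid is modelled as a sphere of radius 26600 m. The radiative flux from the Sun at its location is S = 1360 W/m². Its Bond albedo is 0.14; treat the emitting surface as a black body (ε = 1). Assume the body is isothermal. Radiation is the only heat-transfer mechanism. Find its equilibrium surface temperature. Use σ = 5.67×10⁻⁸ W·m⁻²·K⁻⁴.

At equilibrium, absorbed power = emitted power.
Absorbing cross-section = πr² = 2.223×10⁹ m²; emitting surface = 4πr² = 8.891×10⁹ m² (ratio 4).
(1−a)S·A_cross = εσ·A_surf·T⁴  ⇒  T⁴ = (1−a)S/(4σ).
T⁴ = 0.860·1360/(4·5.67×10⁻⁸) = 5.157×10⁹ K⁴.
T = (5.157×10⁹)^(1/4).

T ≈ 268 K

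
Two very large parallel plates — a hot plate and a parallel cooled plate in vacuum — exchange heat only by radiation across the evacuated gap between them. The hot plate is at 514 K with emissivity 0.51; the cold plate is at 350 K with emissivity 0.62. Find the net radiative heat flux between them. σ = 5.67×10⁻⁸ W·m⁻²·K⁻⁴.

For two infinite grey parallel plates, q = σ(T₁⁴ − T₂⁴)/(1/ε₁ + 1/ε₂ − 1).
T₁⁴ − T₂⁴ = 6.980×10¹⁰ − 1.501×10¹⁰ = 5.479×10¹⁰ K⁴.
1/ε₁ + 1/ε₂ − 1 = 1.961 + 1.613 − 1 = 2.574.
q = 5.67×10⁻⁸ × 5.479×10¹⁰ / 2.574.

q ≈ 1210 W/m²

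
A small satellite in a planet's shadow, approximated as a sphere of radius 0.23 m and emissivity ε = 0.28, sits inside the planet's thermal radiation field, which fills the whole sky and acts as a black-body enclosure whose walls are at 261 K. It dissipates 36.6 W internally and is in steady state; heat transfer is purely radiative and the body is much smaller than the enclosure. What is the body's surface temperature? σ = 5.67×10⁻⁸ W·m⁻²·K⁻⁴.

T ≈ 300 K

For a small grey body in a large enclosure, net radiated power = εσA(T⁴ − T_w⁴).
Steady state: P = εσA(T⁴ − T_w⁴) with A = 4πr² = 0.6648 m².
T⁴ = P/(εσA) + T_w⁴ = 36.6/(0.28·5.67×10⁻⁸·0.6648) + (261)⁴
    = 3.468×10⁹ + 4.640×10⁹ = 8.108×10⁹ K⁴.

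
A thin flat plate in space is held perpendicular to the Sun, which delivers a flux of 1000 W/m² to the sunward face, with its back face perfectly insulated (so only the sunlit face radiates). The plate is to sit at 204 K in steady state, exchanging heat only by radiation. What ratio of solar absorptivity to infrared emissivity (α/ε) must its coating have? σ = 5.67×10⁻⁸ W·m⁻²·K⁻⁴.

Balance: αS·A = εσ·1A·T⁴ ⇒ α/ε = σT⁴/S.
α/ε = 5.67×10⁻⁸·(204)⁴/1000 = 5.67×10⁻⁸·1.732×10⁹/1000.

α/ε ≈ 0.0982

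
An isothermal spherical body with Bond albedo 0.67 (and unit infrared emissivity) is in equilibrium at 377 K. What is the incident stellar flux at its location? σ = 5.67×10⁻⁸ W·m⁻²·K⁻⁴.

(1−a)S·πr² = σ·4πr²·T⁴ ⇒ S = 4σT⁴/(1−a).
S = 4·5.67×10⁻⁸·2.020×10¹⁰/0.330.

S ≈ 13900 W/m²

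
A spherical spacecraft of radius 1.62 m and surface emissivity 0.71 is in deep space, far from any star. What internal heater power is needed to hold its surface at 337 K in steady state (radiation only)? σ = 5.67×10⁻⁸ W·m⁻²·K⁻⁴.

P ≈ 17100 W

P = εσ·4πr²·T⁴.
4πr² = 32.98 m²; T⁴ = 1.290×10¹⁰ K⁴.
P = 0.71·5.67×10⁻⁸·32.98·1.290×10¹⁰.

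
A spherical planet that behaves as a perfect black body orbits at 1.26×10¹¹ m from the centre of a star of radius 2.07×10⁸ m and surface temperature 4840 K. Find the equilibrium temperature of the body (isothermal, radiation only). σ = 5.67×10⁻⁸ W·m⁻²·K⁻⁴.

The star's surface emits σT_*⁴; at distance d the flux is S = σT_*⁴(R_*/d)².
S = 5.67×10⁻⁸·(4840)⁴·(2.07×10⁸/1.26×10¹¹)² = 83.98 W/m².
For an isothermal sphere T⁴ = (1−a)S/(4σ) = 3.703×10⁸ K⁴.

T ≈ 139 K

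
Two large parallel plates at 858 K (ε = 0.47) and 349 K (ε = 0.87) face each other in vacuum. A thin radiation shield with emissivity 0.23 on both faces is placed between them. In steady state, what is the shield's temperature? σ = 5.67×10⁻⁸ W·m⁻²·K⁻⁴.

T_s ≈ 709 K

In steady state the net flux on the hot side equals that on the cold side.
σ(T₁⁴−T_s⁴)/D₁ = σ(T_s⁴−T₂⁴)/D₂, with D₁ = 1/ε₁+1/ε_s−1 = 5.475, D₂ = 1/ε_s+1/ε₂−1 = 4.497.
Solve for T_s⁴: T_s⁴ = (D₂·T₁⁴ + D₁·T₂⁴)/(D₁+D₂) = 2.525×10¹¹ K⁴.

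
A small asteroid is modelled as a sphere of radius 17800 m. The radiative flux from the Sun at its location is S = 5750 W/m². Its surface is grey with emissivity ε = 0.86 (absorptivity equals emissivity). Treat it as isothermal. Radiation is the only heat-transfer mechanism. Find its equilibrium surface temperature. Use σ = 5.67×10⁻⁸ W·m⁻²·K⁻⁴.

T ≈ 399 K

At equilibrium, absorbed power = emitted power.
Absorbing cross-section = πr² = 9.954×10⁸ m²; emitting surface = 4πr² = 3.982×10⁹ m² (ratio 4).
εS·A_cross = εσ·A_surf·T⁴  ⇒  T⁴ = S/(4σ)   (ε cancels).
T⁴ = 5750/(4·5.67×10⁻⁸) = 2.535×10¹⁰ K⁴.
T = (2.535×10¹⁰)^(1/4).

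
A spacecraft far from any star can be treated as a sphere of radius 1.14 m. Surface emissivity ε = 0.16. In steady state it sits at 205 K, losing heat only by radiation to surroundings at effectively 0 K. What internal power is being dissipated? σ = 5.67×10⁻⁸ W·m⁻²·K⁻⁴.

Steady state: P = εσA T⁴.
A = 4πr² = 16.33 m²; T⁴ = (205)⁴ = 1.766×10⁹ K⁴.
P = 0.16 × 5.67×10⁻⁸ × 16.33 × 1.766×10⁹.

P ≈ 262 W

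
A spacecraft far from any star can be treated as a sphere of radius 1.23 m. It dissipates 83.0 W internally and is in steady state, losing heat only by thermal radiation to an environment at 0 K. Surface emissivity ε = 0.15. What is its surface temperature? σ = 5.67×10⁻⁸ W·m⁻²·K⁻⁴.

T ≈ 151 K

Steady state: internal power = radiated power, P = εσA T⁴.
Radiating area A = 4πr² = 19.01 m².
T⁴ = P/(εσA) = 83.0/(0.15·5.67×10⁻⁸·19.01) = 5.133×10⁸ K⁴.
T = (5.133×10⁸)^(1/4).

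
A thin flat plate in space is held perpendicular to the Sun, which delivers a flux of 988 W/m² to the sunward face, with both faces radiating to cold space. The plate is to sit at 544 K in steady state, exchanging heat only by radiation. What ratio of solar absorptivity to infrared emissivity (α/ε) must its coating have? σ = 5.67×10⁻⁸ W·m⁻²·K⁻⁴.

α/ε ≈ 10.1

Balance: αS·A = εσ·2A·T⁴ ⇒ α/ε = 2σT⁴/S.
α/ε = 2·5.67×10⁻⁸·(544)⁴/988 = 2·5.67×10⁻⁸·8.758×10¹⁰/988.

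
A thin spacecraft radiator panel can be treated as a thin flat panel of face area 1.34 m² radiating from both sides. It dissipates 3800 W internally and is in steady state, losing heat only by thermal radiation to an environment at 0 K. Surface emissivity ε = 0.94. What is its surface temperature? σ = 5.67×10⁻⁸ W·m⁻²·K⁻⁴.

Steady state: internal power = radiated power, P = εσA T⁴.
Radiating area A = 2·1.34 = 2.680 m².
T⁴ = P/(εσA) = 3800/(0.94·5.67×10⁻⁸·2.680) = 2.660×10¹⁰ K⁴.
T = (2.660×10¹⁰)^(1/4).

T ≈ 404 K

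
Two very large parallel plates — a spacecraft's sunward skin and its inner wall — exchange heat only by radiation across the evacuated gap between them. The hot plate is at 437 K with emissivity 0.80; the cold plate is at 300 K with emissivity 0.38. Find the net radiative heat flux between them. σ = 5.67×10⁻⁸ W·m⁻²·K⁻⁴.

q ≈ 558 W/m²

For two infinite grey parallel plates, q = σ(T₁⁴ − T₂⁴)/(1/ε₁ + 1/ε₂ − 1).
T₁⁴ − T₂⁴ = 3.647×10¹⁰ − 8.100×10⁹ = 2.837×10¹⁰ K⁴.
1/ε₁ + 1/ε₂ − 1 = 1.250 + 2.632 − 1 = 2.882.
q = 5.67×10⁻⁸ × 2.837×10¹⁰ / 2.882.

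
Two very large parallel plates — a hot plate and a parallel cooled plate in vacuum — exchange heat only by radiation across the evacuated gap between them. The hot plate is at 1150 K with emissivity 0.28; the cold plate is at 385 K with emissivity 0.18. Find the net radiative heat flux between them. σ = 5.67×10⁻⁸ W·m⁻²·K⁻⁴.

q ≈ 12000 W/m²

For two infinite grey parallel plates, q = σ(T₁⁴ − T₂⁴)/(1/ε₁ + 1/ε₂ − 1).
T₁⁴ − T₂⁴ = 1.749×10¹² − 2.197×10¹⁰ = 1.727×10¹² K⁴.
1/ε₁ + 1/ε₂ − 1 = 3.571 + 5.556 − 1 = 8.127.
q = 5.67×10⁻⁸ × 1.727×10¹² / 8.127.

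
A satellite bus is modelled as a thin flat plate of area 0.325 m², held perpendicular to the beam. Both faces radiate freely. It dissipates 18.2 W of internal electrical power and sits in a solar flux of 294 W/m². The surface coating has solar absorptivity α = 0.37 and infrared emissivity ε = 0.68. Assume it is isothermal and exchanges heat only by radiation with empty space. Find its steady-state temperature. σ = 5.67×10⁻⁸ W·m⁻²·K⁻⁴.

T ≈ 215 K

At steady state, absorbed solar power + internal power = radiated power.
Absorbed: α·S·A_cross = 0.37·294·0.3250 = 35.35 W (cross-section A).
Total input = 35.35 + 18.2 = 53.55 W.
Radiated: εσ·A_surf·T⁴ with A_surf = 2A = 0.6500 m².
T⁴ = 53.55/(0.68·5.67×10⁻⁸·0.6500) = 2.137×10⁹ K⁴.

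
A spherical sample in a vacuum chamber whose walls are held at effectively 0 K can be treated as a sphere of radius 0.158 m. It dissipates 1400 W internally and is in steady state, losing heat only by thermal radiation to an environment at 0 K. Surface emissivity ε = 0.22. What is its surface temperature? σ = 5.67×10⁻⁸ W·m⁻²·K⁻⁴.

Steady state: internal power = radiated power, P = εσA T⁴.
Radiating area A = 4πr² = 0.3137 m².
T⁴ = P/(εσA) = 1400/(0.22·5.67×10⁻⁸·0.3137) = 3.578×10¹¹ K⁴.
T = (3.578×10¹¹)^(1/4).

T ≈ 773 K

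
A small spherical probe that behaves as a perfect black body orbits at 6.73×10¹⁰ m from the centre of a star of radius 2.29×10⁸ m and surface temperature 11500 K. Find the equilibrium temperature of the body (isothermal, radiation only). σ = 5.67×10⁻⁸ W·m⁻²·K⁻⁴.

T ≈ 474 K

The star's surface emits σT_*⁴; at distance d the flux is S = σT_*⁴(R_*/d)².
S = 5.67×10⁻⁸·(11500)⁴·(2.29×10⁸/6.73×10¹⁰)² = 11480 W/m².
For an isothermal sphere T⁴ = (1−a)S/(4σ) = 5.063×10¹⁰ K⁴.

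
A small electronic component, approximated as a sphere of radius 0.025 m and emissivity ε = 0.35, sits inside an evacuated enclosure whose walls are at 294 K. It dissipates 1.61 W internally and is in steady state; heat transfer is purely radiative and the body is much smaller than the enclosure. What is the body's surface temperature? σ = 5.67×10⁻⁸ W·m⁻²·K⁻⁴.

For a small grey body in a large enclosure, net radiated power = εσA(T⁴ − T_w⁴).
Steady state: P = εσA(T⁴ − T_w⁴) with A = 4πr² = 0.007854 m².
T⁴ = P/(εσA) + T_w⁴ = 1.61/(0.35·5.67×10⁻⁸·0.007854) + (294)⁴
    = 1.033×10¹⁰ + 7.471×10⁹ = 1.780×10¹⁰ K⁴.

T ≈ 365 K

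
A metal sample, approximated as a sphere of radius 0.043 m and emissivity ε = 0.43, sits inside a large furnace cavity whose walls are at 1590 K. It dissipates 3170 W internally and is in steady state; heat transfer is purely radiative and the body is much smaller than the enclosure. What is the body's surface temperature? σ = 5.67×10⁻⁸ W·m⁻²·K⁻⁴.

T ≈ 1860 K

For a small grey body in a large enclosure, net radiated power = εσA(T⁴ − T_w⁴).
Steady state: P = εσA(T⁴ − T_w⁴) with A = 4πr² = 0.02324 m².
T⁴ = P/(εσA) + T_w⁴ = 3170/(0.43·5.67×10⁻⁸·0.02324) + (1590)⁴
    = 5.596×10¹² + 6.391×10¹² = 1.199×10¹³ K⁴.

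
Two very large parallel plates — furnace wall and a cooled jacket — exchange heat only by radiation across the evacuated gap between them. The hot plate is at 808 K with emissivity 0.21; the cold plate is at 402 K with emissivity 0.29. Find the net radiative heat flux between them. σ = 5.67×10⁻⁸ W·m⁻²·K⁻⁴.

q ≈ 3150 W/m²

For two infinite grey parallel plates, q = σ(T₁⁴ − T₂⁴)/(1/ε₁ + 1/ε₂ − 1).
T₁⁴ − T₂⁴ = 4.262×10¹¹ − 2.612×10¹⁰ = 4.001×10¹¹ K⁴.
1/ε₁ + 1/ε₂ − 1 = 4.762 + 3.448 − 1 = 7.210.
q = 5.67×10⁻⁸ × 4.001×10¹¹ / 7.210.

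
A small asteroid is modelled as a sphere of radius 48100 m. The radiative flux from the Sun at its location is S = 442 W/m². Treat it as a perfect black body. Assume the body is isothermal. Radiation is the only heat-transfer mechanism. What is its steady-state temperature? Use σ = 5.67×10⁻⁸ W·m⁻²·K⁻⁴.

At equilibrium, absorbed power = emitted power.
Absorbing cross-section = πr² = 7.268×10⁹ m²; emitting surface = 4πr² = 2.907×10¹⁰ m² (ratio 4).
S·A_cross = εσ·A_surf·T⁴  ⇒  T⁴ = S/(4σ).
T⁴ = 1.00·442/(4·5.67×10⁻⁸) = 1.949×10⁹ K⁴.
T = (1.949×10⁹)^(1/4).

T ≈ 210 K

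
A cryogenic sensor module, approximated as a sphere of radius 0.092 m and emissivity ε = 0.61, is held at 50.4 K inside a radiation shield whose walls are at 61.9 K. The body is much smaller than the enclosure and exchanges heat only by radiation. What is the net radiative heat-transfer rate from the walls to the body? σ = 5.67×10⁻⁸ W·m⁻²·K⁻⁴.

For a small grey body in a large enclosure: P_net = εσA(T_body⁴ − T_wall⁴).
A = 4πr² = 0.1064 m²; T_body⁴ − T_wall⁴ = 6.452×10⁶ − 1.468×10⁷ = -8.229×10⁶ K⁴.
|P_net| = 0.61·5.67×10⁻⁸·0.1064·8.229×10⁶.

P_net ≈ 0.0303 W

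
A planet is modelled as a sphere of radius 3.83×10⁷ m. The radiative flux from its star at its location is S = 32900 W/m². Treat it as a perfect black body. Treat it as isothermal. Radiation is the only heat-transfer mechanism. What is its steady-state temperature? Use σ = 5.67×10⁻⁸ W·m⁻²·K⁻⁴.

At equilibrium, absorbed power = emitted power.
Absorbing cross-section = πr² = 4.608×10¹⁵ m²; emitting surface = 4πr² = 1.843×10¹⁶ m² (ratio 4).
S·A_cross = εσ·A_surf·T⁴  ⇒  T⁴ = S/(4σ).
T⁴ = 1.00·32900/(4·5.67×10⁻⁸) = 1.451×10¹¹ K⁴.
T = (1.451×10¹¹)^(1/4).

T ≈ 617 K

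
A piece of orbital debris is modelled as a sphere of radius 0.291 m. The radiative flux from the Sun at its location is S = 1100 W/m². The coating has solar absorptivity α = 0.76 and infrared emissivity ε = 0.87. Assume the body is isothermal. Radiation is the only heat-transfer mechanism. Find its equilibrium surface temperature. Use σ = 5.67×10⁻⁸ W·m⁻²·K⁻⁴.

T ≈ 255 K

At equilibrium, absorbed power = emitted power.
Absorbing cross-section = πr² = 0.2660 m²; emitting surface = 4πr² = 1.064 m² (ratio 4).
αS·A_cross = εσ·A_surf·T⁴  ⇒  T⁴ = αS/(ε·4σ).
T⁴ = 0.760·1100/(0.87·4·5.67×10⁻⁸) = 4.237×10⁹ K⁴.
T = (4.237×10⁹)^(1/4).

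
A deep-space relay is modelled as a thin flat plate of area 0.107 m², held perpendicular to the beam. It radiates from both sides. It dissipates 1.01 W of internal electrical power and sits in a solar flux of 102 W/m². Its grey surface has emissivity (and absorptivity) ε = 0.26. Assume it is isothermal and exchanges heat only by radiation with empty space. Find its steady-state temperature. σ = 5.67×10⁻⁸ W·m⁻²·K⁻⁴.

At steady state, absorbed solar power + internal power = radiated power.
Absorbed: α·S·A_cross = 0.26·102·0.1070 = 2.838 W (cross-section A).
Total input = 2.838 + 1.01 = 3.848 W.
Radiated: εσ·A_surf·T⁴ with A_surf = 2A = 0.2140 m².
T⁴ = 3.848/(0.26·5.67×10⁻⁸·0.2140) = 1.220×10⁹ K⁴.

T ≈ 187 K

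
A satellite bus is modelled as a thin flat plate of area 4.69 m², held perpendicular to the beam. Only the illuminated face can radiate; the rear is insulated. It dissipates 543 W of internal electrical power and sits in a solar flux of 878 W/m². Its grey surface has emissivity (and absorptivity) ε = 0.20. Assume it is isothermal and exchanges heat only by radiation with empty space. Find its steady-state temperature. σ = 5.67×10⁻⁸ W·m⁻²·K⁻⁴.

At steady state, absorbed solar power + internal power = radiated power.
Absorbed: α·S·A_cross = 0.20·878·4.690 = 823.6 W (cross-section A).
Total input = 823.6 + 543 = 1367 W.
Radiated: εσ·A_surf·T⁴ with A_surf = A = 4.690 m².
T⁴ = 1367/(0.20·5.67×10⁻⁸·4.690) = 2.569×10¹⁰ K⁴.

T ≈ 400 K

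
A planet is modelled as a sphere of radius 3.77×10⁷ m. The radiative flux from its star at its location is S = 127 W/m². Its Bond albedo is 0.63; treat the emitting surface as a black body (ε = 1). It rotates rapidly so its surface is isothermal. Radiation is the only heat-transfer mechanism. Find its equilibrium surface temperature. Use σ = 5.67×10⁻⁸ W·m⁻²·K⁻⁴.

T ≈ 120 K

At equilibrium, absorbed power = emitted power.
Absorbing cross-section = πr² = 4.465×10¹⁵ m²; emitting surface = 4πr² = 1.786×10¹⁶ m² (ratio 4).
(1−a)S·A_cross = εσ·A_surf·T⁴  ⇒  T⁴ = (1−a)S/(4σ).
T⁴ = 0.370·127/(4·5.67×10⁻⁸) = 2.072×10⁸ K⁴.
T = (2.072×10⁸)^(1/4).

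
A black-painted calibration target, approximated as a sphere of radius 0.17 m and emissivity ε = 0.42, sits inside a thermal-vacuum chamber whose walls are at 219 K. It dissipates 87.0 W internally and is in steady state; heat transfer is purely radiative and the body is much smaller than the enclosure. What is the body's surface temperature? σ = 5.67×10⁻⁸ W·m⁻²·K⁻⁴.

For a small grey body in a large enclosure, net radiated power = εσA(T⁴ − T_w⁴).
Steady state: P = εσA(T⁴ − T_w⁴) with A = 4πr² = 0.3632 m².
T⁴ = P/(εσA) + T_w⁴ = 87.0/(0.42·5.67×10⁻⁸·0.3632) + (219)⁴
    = 1.006×10¹⁰ + 2.300×10⁹ = 1.236×10¹⁰ K⁴.

T ≈ 333 K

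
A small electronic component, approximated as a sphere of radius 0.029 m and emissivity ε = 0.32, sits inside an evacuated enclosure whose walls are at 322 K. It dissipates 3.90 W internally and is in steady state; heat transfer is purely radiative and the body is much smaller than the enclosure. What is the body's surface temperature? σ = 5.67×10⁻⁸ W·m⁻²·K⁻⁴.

For a small grey body in a large enclosure, net radiated power = εσA(T⁴ − T_w⁴).
Steady state: P = εσA(T⁴ − T_w⁴) with A = 4πr² = 0.01057 m².
T⁴ = P/(εσA) + T_w⁴ = 3.90/(0.32·5.67×10⁻⁸·0.01057) + (322)⁴
    = 2.034×10¹⁰ + 1.075×10¹⁰ = 3.109×10¹⁰ K⁴.

T ≈ 420 K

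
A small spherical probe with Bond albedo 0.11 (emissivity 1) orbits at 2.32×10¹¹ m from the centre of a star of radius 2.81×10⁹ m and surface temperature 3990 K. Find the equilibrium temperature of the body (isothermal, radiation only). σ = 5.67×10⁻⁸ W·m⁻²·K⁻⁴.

The star's surface emits σT_*⁴; at distance d the flux is S = σT_*⁴(R_*/d)².
S = 5.67×10⁻⁸·(3990)⁴·(2.81×10⁹/2.32×10¹¹)² = 2108 W/m².
For an isothermal sphere T⁴ = (1−a)S/(4σ) = 8.273×10⁹ K⁴.

T ≈ 302 K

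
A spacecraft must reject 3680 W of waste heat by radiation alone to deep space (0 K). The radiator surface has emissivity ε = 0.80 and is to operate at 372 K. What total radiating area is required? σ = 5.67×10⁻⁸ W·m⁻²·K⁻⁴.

A ≈ 4.24 m²

P = εσA T⁴ ⇒ A = P/(εσT⁴).
T⁴ = 1.915×10¹⁰ K⁴.
A = 3680/(0.80 × 5.67×10⁻⁸ × 1.915×10¹⁰).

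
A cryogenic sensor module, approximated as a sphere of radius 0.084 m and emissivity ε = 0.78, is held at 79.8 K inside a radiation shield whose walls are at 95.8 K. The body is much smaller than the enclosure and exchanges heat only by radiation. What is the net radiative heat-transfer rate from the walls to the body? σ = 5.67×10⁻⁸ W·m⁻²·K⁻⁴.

P_net ≈ 0.171 W

For a small grey body in a large enclosure: P_net = εσA(T_body⁴ − T_wall⁴).
A = 4πr² = 0.08867 m²; T_body⁴ − T_wall⁴ = 4.055×10⁷ − 8.423×10⁷ = -4.368×10⁷ K⁴.
|P_net| = 0.78·5.67×10⁻⁸·0.08867·4.368×10⁷.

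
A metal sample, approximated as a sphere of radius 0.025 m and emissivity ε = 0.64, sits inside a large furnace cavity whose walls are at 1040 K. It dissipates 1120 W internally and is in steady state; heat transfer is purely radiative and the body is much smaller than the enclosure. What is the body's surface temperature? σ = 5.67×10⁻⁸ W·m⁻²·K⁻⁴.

For a small grey body in a large enclosure, net radiated power = εσA(T⁴ − T_w⁴).
Steady state: P = εσA(T⁴ − T_w⁴) with A = 4πr² = 0.007854 m².
T⁴ = P/(εσA) + T_w⁴ = 1120/(0.64·5.67×10⁻⁸·0.007854) + (1040)⁴
    = 3.930×10¹² + 1.170×10¹² = 5.100×10¹² K⁴.

T ≈ 1500 K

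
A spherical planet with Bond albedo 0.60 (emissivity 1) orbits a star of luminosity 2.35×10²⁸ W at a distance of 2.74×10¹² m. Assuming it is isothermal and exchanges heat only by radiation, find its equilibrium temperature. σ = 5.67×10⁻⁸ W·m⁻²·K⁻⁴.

T ≈ 145 K

First find the stellar flux at distance d: S = L/(4πd²) = 2.35×10²⁸/(4π·(2.74×10¹²)²) = 249.1 W/m².
For an isothermal sphere, absorbed (1−a)S·πr² = emitted σ·4πr²·T⁴, so T⁴ = (1−a)S/(4σ).
T⁴ = 0.400·249.1/(4·5.67×10⁻⁸) = 4.393×10⁸ K⁴.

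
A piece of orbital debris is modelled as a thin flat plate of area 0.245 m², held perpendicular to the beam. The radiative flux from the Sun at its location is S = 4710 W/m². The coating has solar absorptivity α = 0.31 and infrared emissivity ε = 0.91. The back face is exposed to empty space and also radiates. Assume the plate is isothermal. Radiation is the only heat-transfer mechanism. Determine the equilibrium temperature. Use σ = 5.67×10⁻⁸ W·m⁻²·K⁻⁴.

At equilibrium, absorbed power = emitted power.
Absorbing cross-section = A = 0.2450 m²; emitting surface = 2A = 0.4900 m² (ratio 2).
αS·A_cross = εσ·A_surf·T⁴  ⇒  T⁴ = αS/(ε·2σ).
T⁴ = 0.310·4710/(0.91·2·5.67×10⁻⁸) = 1.415×10¹⁰ K⁴.
T = (1.415×10¹⁰)^(1/4).

T ≈ 345 K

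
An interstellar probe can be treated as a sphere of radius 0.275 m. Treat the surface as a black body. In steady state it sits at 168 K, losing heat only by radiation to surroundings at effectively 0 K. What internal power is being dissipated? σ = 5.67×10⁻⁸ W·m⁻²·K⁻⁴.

Steady state: P = εσA T⁴.
A = 4πr² = 0.9503 m²; T⁴ = (168)⁴ = 7.966×10⁸ K⁴.
P = 1.0 × 5.67×10⁻⁸ × 0.9503 × 7.966×10⁸.

P ≈ 42.9 W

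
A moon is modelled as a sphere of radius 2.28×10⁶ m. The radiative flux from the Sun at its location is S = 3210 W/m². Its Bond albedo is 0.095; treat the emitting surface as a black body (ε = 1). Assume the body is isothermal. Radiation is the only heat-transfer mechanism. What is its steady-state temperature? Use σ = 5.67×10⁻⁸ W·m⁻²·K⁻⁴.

At equilibrium, absorbed power = emitted power.
Absorbing cross-section = πr² = 1.633×10¹³ m²; emitting surface = 4πr² = 6.533×10¹³ m² (ratio 4).
(1−a)S·A_cross = εσ·A_surf·T⁴  ⇒  T⁴ = (1−a)S/(4σ).
T⁴ = 0.905·3210/(4·5.67×10⁻⁸) = 1.281×10¹⁰ K⁴.
T = (1.281×10¹⁰)^(1/4).

T ≈ 336 K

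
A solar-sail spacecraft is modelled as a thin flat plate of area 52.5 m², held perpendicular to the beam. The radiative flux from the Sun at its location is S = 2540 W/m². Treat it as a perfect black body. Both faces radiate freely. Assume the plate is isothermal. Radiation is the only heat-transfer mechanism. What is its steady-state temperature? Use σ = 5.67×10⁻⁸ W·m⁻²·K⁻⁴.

At equilibrium, absorbed power = emitted power.
Absorbing cross-section = A = 52.50 m²; emitting surface = 2A = 105.0 m² (ratio 2).
S·A_cross = εσ·A_surf·T⁴  ⇒  T⁴ = S/(2σ).
T⁴ = 1.00·2540/(2·5.67×10⁻⁸) = 2.240×10¹⁰ K⁴.
T = (2.240×10¹⁰)^(1/4).

T ≈ 387 K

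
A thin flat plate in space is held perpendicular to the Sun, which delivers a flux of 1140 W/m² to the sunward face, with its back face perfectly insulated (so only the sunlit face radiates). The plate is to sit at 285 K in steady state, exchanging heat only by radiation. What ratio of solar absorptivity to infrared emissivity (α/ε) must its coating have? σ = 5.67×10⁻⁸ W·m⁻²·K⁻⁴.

α/ε ≈ 0.328

Balance: αS·A = εσ·1A·T⁴ ⇒ α/ε = σT⁴/S.
α/ε = 5.67×10⁻⁸·(285)⁴/1140 = 5.67×10⁻⁸·6.598×10⁹/1140.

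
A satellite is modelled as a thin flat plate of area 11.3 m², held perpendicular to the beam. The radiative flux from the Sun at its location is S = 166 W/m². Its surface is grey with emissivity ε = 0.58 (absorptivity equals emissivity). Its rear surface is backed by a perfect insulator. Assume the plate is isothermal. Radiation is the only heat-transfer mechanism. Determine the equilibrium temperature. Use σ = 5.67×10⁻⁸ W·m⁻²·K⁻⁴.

T ≈ 233 K

At equilibrium, absorbed power = emitted power.
Absorbing cross-section = A = 11.30 m²; emitting surface = A = 11.30 m² (ratio 1).
εS·A_cross = εσ·A_surf·T⁴  ⇒  T⁴ = S/(1σ)   (ε cancels).
T⁴ = 166/(1·5.67×10⁻⁸) = 2.928×10⁹ K⁴.
T = (2.928×10⁹)^(1/4).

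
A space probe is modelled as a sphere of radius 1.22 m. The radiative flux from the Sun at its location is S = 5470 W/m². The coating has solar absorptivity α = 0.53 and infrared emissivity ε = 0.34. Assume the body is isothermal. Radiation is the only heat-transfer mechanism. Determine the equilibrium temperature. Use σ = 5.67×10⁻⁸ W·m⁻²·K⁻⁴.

T ≈ 440 K

At equilibrium, absorbed power = emitted power.
Absorbing cross-section = πr² = 4.676 m²; emitting surface = 4πr² = 18.70 m² (ratio 4).
αS·A_cross = εσ·A_surf·T⁴  ⇒  T⁴ = αS/(ε·4σ).
T⁴ = 0.530·5470/(0.34·4·5.67×10⁻⁸) = 3.760×10¹⁰ K⁴.
T = (3.760×10¹⁰)^(1/4).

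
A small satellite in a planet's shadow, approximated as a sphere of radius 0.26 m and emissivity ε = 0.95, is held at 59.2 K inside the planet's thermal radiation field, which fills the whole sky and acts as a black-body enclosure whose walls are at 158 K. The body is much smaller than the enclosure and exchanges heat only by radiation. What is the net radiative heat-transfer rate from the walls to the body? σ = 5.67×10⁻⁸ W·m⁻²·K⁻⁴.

P_net ≈ 28.0 W

For a small grey body in a large enclosure: P_net = εσA(T_body⁴ − T_wall⁴).
A = 4πr² = 0.8495 m²; T_body⁴ − T_wall⁴ = 1.228×10⁷ − 6.232×10⁸ = -6.109×10⁸ K⁴.
|P_net| = 0.95·5.67×10⁻⁸·0.8495·6.109×10⁸.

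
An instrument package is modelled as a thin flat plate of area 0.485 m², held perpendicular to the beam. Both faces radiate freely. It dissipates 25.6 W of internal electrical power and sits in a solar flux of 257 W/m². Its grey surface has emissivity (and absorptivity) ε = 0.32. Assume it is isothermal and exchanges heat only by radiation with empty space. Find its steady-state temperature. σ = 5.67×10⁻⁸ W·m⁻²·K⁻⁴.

T ≈ 247 K

At steady state, absorbed solar power + internal power = radiated power.
Absorbed: α·S·A_cross = 0.32·257·0.4850 = 39.89 W (cross-section A).
Total input = 39.89 + 25.6 = 65.49 W.
Radiated: εσ·A_surf·T⁴ with A_surf = 2A = 0.9700 m².
T⁴ = 65.49/(0.32·5.67×10⁻⁸·0.9700) = 3.721×10⁹ K⁴.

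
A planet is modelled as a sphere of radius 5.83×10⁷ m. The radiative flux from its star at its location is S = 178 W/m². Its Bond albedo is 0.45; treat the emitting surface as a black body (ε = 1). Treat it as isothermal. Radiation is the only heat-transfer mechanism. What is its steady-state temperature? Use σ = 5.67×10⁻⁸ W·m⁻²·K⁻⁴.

At equilibrium, absorbed power = emitted power.
Absorbing cross-section = πr² = 1.068×10¹⁶ m²; emitting surface = 4πr² = 4.271×10¹⁶ m² (ratio 4).
(1−a)S·A_cross = εσ·A_surf·T⁴  ⇒  T⁴ = (1−a)S/(4σ).
T⁴ = 0.550·178/(4·5.67×10⁻⁸) = 4.317×10⁸ K⁴.
T = (4.317×10⁸)^(1/4).

T ≈ 144 K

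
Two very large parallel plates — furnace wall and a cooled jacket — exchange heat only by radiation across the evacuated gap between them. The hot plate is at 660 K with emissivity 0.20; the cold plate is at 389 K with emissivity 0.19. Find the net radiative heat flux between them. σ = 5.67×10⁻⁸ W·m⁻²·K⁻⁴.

For two infinite grey parallel plates, q = σ(T₁⁴ − T₂⁴)/(1/ε₁ + 1/ε₂ − 1).
T₁⁴ − T₂⁴ = 1.897×10¹¹ − 2.290×10¹⁰ = 1.668×10¹¹ K⁴.
1/ε₁ + 1/ε₂ − 1 = 5.000 + 5.263 − 1 = 9.263.
q = 5.67×10⁻⁸ × 1.668×10¹¹ / 9.263.

q ≈ 1020 W/m²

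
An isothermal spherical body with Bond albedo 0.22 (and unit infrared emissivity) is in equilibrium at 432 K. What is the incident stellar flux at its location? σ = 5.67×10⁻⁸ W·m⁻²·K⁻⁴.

S ≈ 10100 W/m²

(1−a)S·πr² = σ·4πr²·T⁴ ⇒ S = 4σT⁴/(1−a).
S = 4·5.67×10⁻⁸·3.483×10¹⁰/0.780.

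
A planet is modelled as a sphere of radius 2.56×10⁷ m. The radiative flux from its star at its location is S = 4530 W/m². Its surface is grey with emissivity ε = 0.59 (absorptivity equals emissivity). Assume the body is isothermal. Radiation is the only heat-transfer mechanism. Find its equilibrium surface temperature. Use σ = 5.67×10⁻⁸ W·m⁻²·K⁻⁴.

At equilibrium, absorbed power = emitted power.
Absorbing cross-section = πr² = 2.059×10¹⁵ m²; emitting surface = 4πr² = 8.235×10¹⁵ m² (ratio 4).
εS·A_cross = εσ·A_surf·T⁴  ⇒  T⁴ = S/(4σ)   (ε cancels).
T⁴ = 4530/(4·5.67×10⁻⁸) = 1.997×10¹⁰ K⁴.
T = (1.997×10¹⁰)^(1/4).

T ≈ 376 K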